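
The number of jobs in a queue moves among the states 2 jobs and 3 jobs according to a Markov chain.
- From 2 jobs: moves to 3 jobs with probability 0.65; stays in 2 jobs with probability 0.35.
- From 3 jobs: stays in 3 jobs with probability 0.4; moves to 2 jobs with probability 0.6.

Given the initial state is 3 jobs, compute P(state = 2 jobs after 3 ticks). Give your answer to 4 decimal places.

Propagate the distribution vector 3 ticks from 3 jobs.
After 0 ticks: (0.0000, 1.0000)
After 1 tick: (0.6000, 0.4000)
After 2 ticks: (0.4500, 0.5500)
After 3 ticks: (0.4875, 0.5125)
P(in 2 jobs after 3 ticks) = 0.4875

0.4875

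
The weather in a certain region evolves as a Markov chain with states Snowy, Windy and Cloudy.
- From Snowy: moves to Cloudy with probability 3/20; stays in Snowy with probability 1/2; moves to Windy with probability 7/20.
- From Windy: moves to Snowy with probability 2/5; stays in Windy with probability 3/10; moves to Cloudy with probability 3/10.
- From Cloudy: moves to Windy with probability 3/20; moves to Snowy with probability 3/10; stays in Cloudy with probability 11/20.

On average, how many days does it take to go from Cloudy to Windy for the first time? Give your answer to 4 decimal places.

Let t(s) be the expected number of days to first reach Windy from state s, with t(Windy) = 0. Conditioning on the first day:
t(Snowy) = 1 + 0.5·t(Snowy) + 0.15·t(Cloudy)
t(Cloudy) = 1 + 0.3·t(Snowy) + 0.55·t(Cloudy)
Solving: t(Snowy) = 3.3333, t(Cloudy) = 4.4444.
Expected days from Cloudy to Windy: 4.4444.

4.4444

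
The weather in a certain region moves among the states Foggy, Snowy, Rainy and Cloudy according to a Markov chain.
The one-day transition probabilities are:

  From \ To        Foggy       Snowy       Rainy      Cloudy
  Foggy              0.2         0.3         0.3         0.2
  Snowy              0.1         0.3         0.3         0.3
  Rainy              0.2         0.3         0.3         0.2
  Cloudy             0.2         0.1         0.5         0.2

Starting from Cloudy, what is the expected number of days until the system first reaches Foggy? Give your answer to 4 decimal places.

5.6180

Let t(s) be the expected number of days to first reach Foggy from state s, with t(Foggy) = 0. Conditioning on the first day:
t(Snowy) = 1 + 0.3·t(Snowy) + 0.3·t(Rainy) + 0.3·t(Cloudy)
t(Rainy) = 1 + 0.3·t(Snowy) + 0.3·t(Rainy) + 0.2·t(Cloudy)
t(Cloudy) = 1 + 0.1·t(Snowy) + 0.5·t(Rainy) + 0.2·t(Cloudy)
Solving: t(Snowy) = 6.2921, t(Rainy) = 5.7303, t(Cloudy) = 5.6180.
Expected days from Cloudy to Foggy: 5.6180.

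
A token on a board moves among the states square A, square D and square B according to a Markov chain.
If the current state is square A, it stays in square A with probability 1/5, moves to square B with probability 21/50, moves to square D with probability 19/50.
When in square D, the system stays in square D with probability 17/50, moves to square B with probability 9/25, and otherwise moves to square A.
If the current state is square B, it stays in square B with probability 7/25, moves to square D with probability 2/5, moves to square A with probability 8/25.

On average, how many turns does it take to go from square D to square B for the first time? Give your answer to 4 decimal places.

2.6570

Let t(s) be the expected number of turns to first reach square B from state s, with t(square B) = 0. Conditioning on the first turn:
t(square A) = 1 + 0.2·t(square A) + 0.38·t(square D)
t(square D) = 1 + 0.3·t(square A) + 0.34·t(square D)
Solving: t(square A) = 2.5121, t(square D) = 2.6570.
Expected turns from square D to square B: 2.6570.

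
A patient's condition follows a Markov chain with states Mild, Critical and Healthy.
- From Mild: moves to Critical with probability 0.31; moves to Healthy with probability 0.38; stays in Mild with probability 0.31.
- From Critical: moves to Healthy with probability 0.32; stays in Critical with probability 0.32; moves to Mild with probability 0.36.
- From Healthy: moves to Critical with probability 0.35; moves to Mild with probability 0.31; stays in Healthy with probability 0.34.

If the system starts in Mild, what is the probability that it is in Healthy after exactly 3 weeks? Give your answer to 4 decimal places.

Propagate the distribution vector 3 weeks from Mild.
After 0 weeks: (1.0000, 0.0000, 0.0000)
After 1 week: (0.3100, 0.3100, 0.3800)
After 2 weeks: (0.3255, 0.3283, 0.3462)
After 3 weeks: (0.3264, 0.3271, 0.3465)
P(in Healthy after 3 weeks) = 0.3465

0.3465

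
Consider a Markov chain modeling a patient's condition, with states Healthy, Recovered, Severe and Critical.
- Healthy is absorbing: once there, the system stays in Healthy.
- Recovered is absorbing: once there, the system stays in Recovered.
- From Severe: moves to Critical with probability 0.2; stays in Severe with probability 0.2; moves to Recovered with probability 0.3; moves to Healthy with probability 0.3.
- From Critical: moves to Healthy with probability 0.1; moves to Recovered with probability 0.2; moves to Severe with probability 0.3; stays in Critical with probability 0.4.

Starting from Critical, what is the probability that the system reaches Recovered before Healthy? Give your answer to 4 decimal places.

Let h(s) be the probability of absorption at Recovered starting from transient state s. Then h(Recovered) = 1 and h(Healthy) = 0. By first-step analysis:
h(Severe) = 0.3·0 + 0.3·1 + 0.2·h(Severe) + 0.2·h(Critical)
h(Critical) = 0.1·0 + 0.2·1 + 0.3·h(Severe) + 0.4·h(Critical)
Solving: h(Severe) = 0.5238, h(Critical) = 0.5952.
Starting from Critical, the probability is 0.5952.

0.5952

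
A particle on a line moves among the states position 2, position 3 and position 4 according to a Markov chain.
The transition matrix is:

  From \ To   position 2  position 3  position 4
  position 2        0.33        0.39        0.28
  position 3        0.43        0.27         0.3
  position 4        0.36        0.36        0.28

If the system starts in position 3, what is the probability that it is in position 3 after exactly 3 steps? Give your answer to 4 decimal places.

0.3396

Propagate the distribution vector 3 steps from position 3.
After 0 steps: (0.0000, 1.0000, 0.0000)
After 1 step: (0.4300, 0.2700, 0.3000)
After 2 steps: (0.3660, 0.3486, 0.2854)
After 3 steps: (0.3734, 0.3396, 0.2870)
P(in position 3 after 3 steps) = 0.3396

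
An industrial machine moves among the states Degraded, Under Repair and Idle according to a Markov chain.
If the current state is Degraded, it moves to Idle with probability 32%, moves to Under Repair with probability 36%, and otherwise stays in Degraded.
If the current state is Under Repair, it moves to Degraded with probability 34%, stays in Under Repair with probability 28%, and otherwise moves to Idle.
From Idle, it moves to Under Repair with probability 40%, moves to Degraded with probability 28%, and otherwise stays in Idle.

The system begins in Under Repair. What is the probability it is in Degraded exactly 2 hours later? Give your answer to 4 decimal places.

0.3104

Sum over the intermediate state after 1 hour:
P = P(Under Repair→Degraded)·P(Degraded→Degraded) + P(Under Repair→Under Repair)·P(Under Repair→Degraded) + P(Under Repair→Idle)·P(Idle→Degraded)
  = 0.34×0.32 + 0.28×0.34 + 0.38×0.28
  = 0.1088 + 0.0952 + 0.1064 = 0.3104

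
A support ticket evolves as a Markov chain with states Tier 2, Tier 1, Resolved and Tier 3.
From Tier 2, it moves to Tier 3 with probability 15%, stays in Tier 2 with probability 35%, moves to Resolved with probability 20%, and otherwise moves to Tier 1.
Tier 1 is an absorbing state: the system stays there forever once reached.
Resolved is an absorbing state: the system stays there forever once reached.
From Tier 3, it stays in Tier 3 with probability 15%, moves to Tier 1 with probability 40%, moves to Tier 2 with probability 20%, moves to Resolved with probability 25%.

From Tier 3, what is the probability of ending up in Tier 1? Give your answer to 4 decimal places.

Let h(s) be the probability of absorption at Tier 1 starting from transient state s. Then h(Tier 1) = 1 and h(Resolved) = 0. By first-step analysis:
h(Tier 2) = 0.35·h(Tier 2) + 0.3·1 + 0.2·0 + 0.15·h(Tier 3)
h(Tier 3) = 0.2·h(Tier 2) + 0.4·1 + 0.25·0 + 0.15·h(Tier 3)
Solving: h(Tier 2) = 0.6029, h(Tier 3) = 0.6124.
Starting from Tier 3, the probability is 0.6124.

0.6124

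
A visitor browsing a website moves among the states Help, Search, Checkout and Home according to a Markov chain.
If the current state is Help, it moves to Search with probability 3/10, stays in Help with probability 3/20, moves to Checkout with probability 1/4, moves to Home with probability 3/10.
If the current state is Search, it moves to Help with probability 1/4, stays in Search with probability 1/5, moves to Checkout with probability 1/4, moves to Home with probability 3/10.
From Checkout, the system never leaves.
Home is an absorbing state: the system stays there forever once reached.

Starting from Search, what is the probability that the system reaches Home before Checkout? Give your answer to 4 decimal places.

0.5455

Let h(s) be the probability of absorption at Home starting from transient state s. Then h(Home) = 1 and h(Checkout) = 0. By first-step analysis:
h(Help) = 0.15·h(Help) + 0.3·h(Search) + 0.25·0 + 0.3·1
h(Search) = 0.25·h(Help) + 0.2·h(Search) + 0.25·0 + 0.3·1
Solving: h(Help) = 0.5455, h(Search) = 0.5455.
Starting from Search, the probability is 0.5455.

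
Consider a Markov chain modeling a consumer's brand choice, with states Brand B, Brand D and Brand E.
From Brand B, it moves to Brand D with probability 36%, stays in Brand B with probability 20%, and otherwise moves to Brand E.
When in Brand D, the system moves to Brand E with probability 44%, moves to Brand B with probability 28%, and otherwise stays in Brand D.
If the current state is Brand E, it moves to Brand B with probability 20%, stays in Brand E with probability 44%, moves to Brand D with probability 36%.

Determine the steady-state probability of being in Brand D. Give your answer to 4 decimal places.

Let the stationary distribution be π with π = πP and π_1 + π_2 + π_3 = 1.
π_1 = 0.2·π_1 + 0.28·π_2 + 0.2·π_3
π_2 = 0.36·π_1 + 0.28·π_2 + 0.36·π_3
Solving with the normalization constraint gives π = (0.2267, 0.3333, 0.4400).
So the stationary probability of Brand D is 0.3333.

0.3333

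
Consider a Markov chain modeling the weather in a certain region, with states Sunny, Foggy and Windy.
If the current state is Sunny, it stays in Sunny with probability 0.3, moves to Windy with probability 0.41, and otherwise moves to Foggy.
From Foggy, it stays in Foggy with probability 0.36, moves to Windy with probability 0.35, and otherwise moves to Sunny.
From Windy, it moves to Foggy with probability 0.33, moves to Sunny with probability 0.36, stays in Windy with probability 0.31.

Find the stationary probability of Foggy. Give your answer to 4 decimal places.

Let the stationary distribution be π with π = πP and π_1 + π_2 + π_3 = 1.
π_1 = 0.3·π_1 + 0.29·π_2 + 0.36·π_3
π_2 = 0.29·π_1 + 0.36·π_2 + 0.33·π_3
Solving with the normalization constraint gives π = (0.3180, 0.3271, 0.3549).
So the stationary probability of Foggy is 0.3271.

0.3271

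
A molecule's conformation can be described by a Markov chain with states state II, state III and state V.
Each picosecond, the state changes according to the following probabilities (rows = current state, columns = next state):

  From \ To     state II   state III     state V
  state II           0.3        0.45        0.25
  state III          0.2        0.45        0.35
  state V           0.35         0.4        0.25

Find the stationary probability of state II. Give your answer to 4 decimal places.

Let the stationary distribution be π with π = πP and π_1 + π_2 + π_3 = 1.
π_1 = 0.3·π_1 + 0.2·π_2 + 0.35·π_3
π_2 = 0.45·π_1 + 0.45·π_2 + 0.4·π_3
Solving with the normalization constraint gives π = (0.2711, 0.4353, 0.2935).
So the stationary probability of state II is 0.2711.

0.2711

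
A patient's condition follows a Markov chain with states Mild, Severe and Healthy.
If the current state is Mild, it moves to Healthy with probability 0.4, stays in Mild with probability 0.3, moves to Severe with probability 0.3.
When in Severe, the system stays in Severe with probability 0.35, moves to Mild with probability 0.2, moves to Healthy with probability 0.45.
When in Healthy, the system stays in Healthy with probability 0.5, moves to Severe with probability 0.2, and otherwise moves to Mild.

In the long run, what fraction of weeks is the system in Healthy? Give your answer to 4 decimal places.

0.4593

Let the stationary distribution be π with π = πP and π_1 + π_2 + π_3 = 1.
π_1 = 0.3·π_1 + 0.2·π_2 + 0.3·π_3
π_2 = 0.3·π_1 + 0.35·π_2 + 0.2·π_3
Solving with the normalization constraint gives π = (0.2733, 0.2674, 0.4593).
So the stationary probability of Healthy is 0.4593.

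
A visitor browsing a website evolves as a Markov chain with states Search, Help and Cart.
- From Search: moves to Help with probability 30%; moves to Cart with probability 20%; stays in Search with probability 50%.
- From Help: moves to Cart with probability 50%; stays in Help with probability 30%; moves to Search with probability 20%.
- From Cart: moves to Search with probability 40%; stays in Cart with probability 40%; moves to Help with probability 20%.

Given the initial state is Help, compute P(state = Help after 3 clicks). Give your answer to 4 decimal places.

Propagate the distribution vector 3 clicks from Help.
After 0 clicks: (0.0000, 1.0000, 0.0000)
After 1 click: (0.2000, 0.3000, 0.5000)
After 2 clicks: (0.3600, 0.2500, 0.3900)
After 3 clicks: (0.3860, 0.2610, 0.3530)
P(in Help after 3 clicks) = 0.2610

0.2610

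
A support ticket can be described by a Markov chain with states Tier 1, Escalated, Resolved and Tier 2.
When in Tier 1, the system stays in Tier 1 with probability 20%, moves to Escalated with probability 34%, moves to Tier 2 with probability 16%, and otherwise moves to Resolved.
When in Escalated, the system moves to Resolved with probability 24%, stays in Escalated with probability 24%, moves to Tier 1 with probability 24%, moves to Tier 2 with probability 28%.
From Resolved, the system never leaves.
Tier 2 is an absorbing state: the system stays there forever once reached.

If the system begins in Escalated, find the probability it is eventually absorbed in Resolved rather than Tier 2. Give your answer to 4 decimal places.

0.5015

Let h(s) be the probability of absorption at Resolved starting from transient state s. Then h(Resolved) = 1 and h(Tier 2) = 0. By first-step analysis:
h(Tier 1) = 0.2·h(Tier 1) + 0.34·h(Escalated) + 0.3·1 + 0.16·0
h(Escalated) = 0.24·h(Tier 1) + 0.24·h(Escalated) + 0.24·1 + 0.28·0
Solving: h(Tier 1) = 0.5881, h(Escalated) = 0.5015.
Starting from Escalated, the probability is 0.5015.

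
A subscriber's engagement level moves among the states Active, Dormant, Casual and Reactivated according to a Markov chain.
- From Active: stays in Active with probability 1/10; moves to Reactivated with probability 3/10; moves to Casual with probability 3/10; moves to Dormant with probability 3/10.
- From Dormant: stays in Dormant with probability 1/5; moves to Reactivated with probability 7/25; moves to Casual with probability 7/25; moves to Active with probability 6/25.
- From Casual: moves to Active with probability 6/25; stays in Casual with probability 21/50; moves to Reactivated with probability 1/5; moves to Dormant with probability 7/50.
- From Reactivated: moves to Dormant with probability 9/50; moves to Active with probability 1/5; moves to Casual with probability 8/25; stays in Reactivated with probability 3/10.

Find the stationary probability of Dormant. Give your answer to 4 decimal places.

Let the stationary distribution be π with π = πP and π_1 + π_2 + π_3 + π_4 = 1.
π_1 = 0.1·π_1 + 0.24·π_2 + 0.24·π_3 + 0.2·π_4
π_2 = 0.3·π_1 + 0.2·π_2 + 0.14·π_3 + 0.18·π_4
π_3 = 0.3·π_1 + 0.28·π_2 + 0.42·π_3 + 0.32·π_4
Solving with the normalization constraint gives π = (0.2013, 0.1943, 0.3424, 0.2619).
So the stationary probability of Dormant is 0.1943.

0.1943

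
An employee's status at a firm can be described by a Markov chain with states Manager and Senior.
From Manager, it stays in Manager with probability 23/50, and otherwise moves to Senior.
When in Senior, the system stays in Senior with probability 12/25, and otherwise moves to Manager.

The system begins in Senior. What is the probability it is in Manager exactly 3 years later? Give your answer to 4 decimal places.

0.4907

Propagate the distribution vector 3 years from Senior.
After 0 years: (0.0000, 1.0000)
After 1 year: (0.5200, 0.4800)
After 2 years: (0.4888, 0.5112)
After 3 years: (0.4907, 0.5093)
P(in Manager after 3 years) = 0.4907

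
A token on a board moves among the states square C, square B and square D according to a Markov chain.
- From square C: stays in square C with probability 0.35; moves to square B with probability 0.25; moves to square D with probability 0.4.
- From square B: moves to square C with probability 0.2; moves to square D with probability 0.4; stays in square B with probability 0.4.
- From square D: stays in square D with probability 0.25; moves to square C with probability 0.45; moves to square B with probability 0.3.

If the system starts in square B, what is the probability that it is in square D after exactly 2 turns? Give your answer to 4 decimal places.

Sum over the intermediate state after 1 turn:
P = P(square B→square C)·P(square C→square D) + P(square B→square B)·P(square B→square D) + P(square B→square D)·P(square D→square D)
  = 0.2×0.4 + 0.4×0.4 + 0.4×0.25
  = 0.0800 + 0.1600 + 0.1000 = 0.3400

0.3400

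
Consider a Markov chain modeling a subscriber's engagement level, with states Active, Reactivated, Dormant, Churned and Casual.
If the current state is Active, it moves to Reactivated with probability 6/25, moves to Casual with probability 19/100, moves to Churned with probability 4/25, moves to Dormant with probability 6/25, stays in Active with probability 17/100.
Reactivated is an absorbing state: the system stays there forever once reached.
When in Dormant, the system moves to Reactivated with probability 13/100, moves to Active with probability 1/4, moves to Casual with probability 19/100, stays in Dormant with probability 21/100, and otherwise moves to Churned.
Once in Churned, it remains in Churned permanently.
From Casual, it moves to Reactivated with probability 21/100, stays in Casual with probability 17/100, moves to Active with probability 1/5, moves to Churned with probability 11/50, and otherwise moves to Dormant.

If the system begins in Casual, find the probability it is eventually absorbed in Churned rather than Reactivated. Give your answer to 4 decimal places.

Let h(s) be the probability of absorption at Churned starting from transient state s. Then h(Churned) = 1 and h(Reactivated) = 0. By first-step analysis:
h(Active) = 0.17·h(Active) + 0.24·0 + 0.24·h(Dormant) + 0.16·1 + 0.19·h(Casual)
h(Dormant) = 0.25·h(Active) + 0.13·0 + 0.21·h(Dormant) + 0.22·1 + 0.19·h(Casual)
h(Casual) = 0.2·h(Active) + 0.21·0 + 0.2·h(Dormant) + 0.22·1 + 0.17·h(Casual)
Solving: h(Active) = 0.4685, h(Dormant) = 0.5495, h(Casual) = 0.5104.
Starting from Casual, the probability is 0.5104.

0.5104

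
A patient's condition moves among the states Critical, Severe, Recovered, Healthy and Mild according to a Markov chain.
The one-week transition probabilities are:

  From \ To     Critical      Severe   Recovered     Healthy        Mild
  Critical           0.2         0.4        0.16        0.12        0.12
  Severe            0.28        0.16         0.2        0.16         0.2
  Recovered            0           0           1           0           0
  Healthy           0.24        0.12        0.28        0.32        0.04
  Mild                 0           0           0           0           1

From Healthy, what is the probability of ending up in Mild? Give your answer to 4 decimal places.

0.2766

Let h(s) be the probability of absorption at Mild starting from transient state s. Then h(Mild) = 1 and h(Recovered) = 0. By first-step analysis:
h(Critical) = 0.2·h(Critical) + 0.4·h(Severe) + 0.16·0 + 0.12·h(Healthy) + 0.12·1
h(Severe) = 0.28·h(Critical) + 0.16·h(Severe) + 0.2·0 + 0.16·h(Healthy) + 0.2·1
h(Healthy) = 0.24·h(Critical) + 0.12·h(Severe) + 0.28·0 + 0.32·h(Healthy) + 0.04·1
Solving: h(Critical) = 0.4043, h(Severe) = 0.4255, h(Healthy) = 0.2766.
Starting from Healthy, the probability is 0.2766.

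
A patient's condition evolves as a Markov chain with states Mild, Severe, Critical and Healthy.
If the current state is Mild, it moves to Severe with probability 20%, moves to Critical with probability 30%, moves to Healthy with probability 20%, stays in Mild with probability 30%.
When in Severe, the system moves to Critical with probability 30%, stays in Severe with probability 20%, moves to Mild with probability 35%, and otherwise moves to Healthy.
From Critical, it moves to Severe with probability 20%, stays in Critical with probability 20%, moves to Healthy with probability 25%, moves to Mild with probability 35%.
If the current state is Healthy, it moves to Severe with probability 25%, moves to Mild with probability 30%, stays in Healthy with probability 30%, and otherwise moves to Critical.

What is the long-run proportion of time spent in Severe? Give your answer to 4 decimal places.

0.2112

Let the stationary distribution be π with π = πP and π_1 + π_2 + π_3 + π_4 = 1.
π_1 = 0.3·π_1 + 0.35·π_2 + 0.35·π_3 + 0.3·π_4
π_2 = 0.2·π_1 + 0.2·π_2 + 0.2·π_3 + 0.25·π_4
π_3 = 0.3·π_1 + 0.3·π_2 + 0.2·π_3 + 0.15·π_4
Solving with the normalization constraint gives π = (0.3227, 0.2112, 0.2422, 0.2239).
So the stationary probability of Severe is 0.2112.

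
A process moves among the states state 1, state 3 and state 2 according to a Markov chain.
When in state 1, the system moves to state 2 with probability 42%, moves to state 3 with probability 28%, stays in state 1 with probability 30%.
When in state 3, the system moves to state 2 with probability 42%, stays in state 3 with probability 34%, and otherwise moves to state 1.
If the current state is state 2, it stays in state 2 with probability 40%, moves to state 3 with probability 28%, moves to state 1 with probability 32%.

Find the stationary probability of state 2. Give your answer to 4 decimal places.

Let the stationary distribution be π with π = πP and π_1 + π_2 + π_3 = 1.
π_1 = 0.3·π_1 + 0.24·π_2 + 0.32·π_3
π_2 = 0.28·π_1 + 0.34·π_2 + 0.28·π_3
Solving with the normalization constraint gives π = (0.2904, 0.2979, 0.4118).
So the stationary probability of state 2 is 0.4118.

0.4118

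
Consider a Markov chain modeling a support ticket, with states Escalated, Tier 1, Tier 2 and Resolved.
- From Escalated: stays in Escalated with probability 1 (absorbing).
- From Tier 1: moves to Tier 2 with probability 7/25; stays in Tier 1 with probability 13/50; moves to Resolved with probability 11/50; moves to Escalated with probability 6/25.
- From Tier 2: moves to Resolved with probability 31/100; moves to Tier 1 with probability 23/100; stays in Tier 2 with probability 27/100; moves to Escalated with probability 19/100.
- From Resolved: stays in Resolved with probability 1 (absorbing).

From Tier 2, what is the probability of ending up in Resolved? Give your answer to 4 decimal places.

Let h(s) be the probability of absorption at Resolved starting from transient state s. Then h(Resolved) = 1 and h(Escalated) = 0. By first-step analysis:
h(Tier 1) = 0.24·0 + 0.26·h(Tier 1) + 0.28·h(Tier 2) + 0.22·1
h(Tier 2) = 0.19·0 + 0.23·h(Tier 1) + 0.27·h(Tier 2) + 0.31·1
Solving: h(Tier 1) = 0.5200, h(Tier 2) = 0.5885.
Starting from Tier 2, the probability is 0.5885.

0.5885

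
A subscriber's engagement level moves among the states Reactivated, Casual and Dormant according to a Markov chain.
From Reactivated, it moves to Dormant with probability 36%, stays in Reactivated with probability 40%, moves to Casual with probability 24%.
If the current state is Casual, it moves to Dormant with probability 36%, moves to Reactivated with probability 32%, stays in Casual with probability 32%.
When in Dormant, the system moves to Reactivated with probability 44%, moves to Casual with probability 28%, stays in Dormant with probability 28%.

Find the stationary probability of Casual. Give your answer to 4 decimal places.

0.2754

Let the stationary distribution be π with π = πP and π_1 + π_2 + π_3 = 1.
π_1 = 0.4·π_1 + 0.32·π_2 + 0.44·π_3
π_2 = 0.24·π_1 + 0.32·π_2 + 0.28·π_3
Solving with the normalization constraint gives π = (0.3913, 0.2754, 0.3333).
So the stationary probability of Casual is 0.2754.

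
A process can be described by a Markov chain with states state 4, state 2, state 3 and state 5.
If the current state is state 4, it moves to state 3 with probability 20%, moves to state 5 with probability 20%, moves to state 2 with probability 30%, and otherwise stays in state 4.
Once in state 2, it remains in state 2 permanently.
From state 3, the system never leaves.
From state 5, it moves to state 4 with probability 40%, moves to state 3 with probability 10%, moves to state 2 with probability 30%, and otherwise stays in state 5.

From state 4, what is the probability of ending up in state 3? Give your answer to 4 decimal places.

Let h(s) be the probability of absorption at state 3 starting from transient state s. Then h(state 3) = 1 and h(state 2) = 0. By first-step analysis:
h(state 4) = 0.3·h(state 4) + 0.3·0 + 0.2·1 + 0.2·h(state 5)
h(state 5) = 0.4·h(state 4) + 0.3·0 + 0.1·1 + 0.2·h(state 5)
Solving: h(state 4) = 0.3750, h(state 5) = 0.3125.
Starting from state 4, the probability is 0.3750.

0.3750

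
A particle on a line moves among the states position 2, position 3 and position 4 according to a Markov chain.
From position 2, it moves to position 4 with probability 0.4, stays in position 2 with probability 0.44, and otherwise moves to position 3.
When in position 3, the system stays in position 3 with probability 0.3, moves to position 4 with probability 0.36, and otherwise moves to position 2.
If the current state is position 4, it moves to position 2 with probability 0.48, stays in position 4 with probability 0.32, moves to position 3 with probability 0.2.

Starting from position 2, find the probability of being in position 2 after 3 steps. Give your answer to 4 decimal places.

Propagate the distribution vector 3 steps from position 2.
After 0 steps: (1.0000, 0.0000, 0.0000)
After 1 step: (0.4400, 0.1600, 0.4000)
After 2 steps: (0.4400, 0.1984, 0.3616)
After 3 steps: (0.4346, 0.2022, 0.3631)
P(in position 2 after 3 steps) = 0.4346

0.4346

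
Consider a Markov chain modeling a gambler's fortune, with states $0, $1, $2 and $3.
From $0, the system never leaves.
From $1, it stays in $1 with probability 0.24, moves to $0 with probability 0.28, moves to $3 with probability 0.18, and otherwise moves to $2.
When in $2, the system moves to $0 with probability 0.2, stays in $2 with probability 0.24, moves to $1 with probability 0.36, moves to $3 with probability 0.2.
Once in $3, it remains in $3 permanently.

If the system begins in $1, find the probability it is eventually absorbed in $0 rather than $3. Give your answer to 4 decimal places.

Let h(s) be the probability of absorption at $0 starting from transient state s. Then h($0) = 1 and h($3) = 0. By first-step analysis:
h($1) = 0.28·1 + 0.24·h($1) + 0.3·h($2) + 0.18·0
h($2) = 0.2·1 + 0.36·h($1) + 0.24·h($2) + 0.2·0
Solving: h($1) = 0.5809, h($2) = 0.5383.
Starting from $1, the probability is 0.5809.

0.5809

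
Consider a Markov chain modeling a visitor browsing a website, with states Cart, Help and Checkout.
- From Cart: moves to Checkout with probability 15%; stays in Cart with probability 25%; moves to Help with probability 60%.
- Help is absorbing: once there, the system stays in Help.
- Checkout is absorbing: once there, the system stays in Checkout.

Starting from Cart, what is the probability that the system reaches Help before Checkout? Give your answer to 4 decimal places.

Let h(s) be the probability of absorption at Help starting from transient state s. Then h(Help) = 1 and h(Checkout) = 0. By first-step analysis:
h(Cart) = 0.25·h(Cart) + 0.6·1 + 0.15·0
Solving: h(Cart) = 0.8000.
Starting from Cart, the probability is 0.8000.

0.8000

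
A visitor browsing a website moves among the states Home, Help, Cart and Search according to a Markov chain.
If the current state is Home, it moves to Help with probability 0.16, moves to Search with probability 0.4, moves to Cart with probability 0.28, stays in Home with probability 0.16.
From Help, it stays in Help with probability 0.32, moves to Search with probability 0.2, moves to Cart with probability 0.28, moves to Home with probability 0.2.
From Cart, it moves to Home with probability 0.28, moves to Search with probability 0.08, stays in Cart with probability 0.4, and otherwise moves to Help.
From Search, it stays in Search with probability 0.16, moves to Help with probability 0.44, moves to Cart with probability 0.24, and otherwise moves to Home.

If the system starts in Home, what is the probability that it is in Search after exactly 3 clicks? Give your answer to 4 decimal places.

Propagate the distribution vector 3 clicks from Home.
After 0 clicks: (1.0000, 0.0000, 0.0000, 0.0000)
After 1 click: (0.1600, 0.1600, 0.2800, 0.4000)
After 2 clicks: (0.2000, 0.3200, 0.2976, 0.1824)
After 3 clicks: (0.2085, 0.2861, 0.3084, 0.1970)
P(in Search after 3 clicks) = 0.1970

0.1970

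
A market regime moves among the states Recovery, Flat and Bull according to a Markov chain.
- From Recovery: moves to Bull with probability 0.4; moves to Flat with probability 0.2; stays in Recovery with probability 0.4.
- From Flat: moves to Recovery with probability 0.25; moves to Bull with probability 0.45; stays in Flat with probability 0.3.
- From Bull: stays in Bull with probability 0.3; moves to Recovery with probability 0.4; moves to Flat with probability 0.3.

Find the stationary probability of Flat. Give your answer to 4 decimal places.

0.2640

Let the stationary distribution be π with π = πP and π_1 + π_2 + π_3 = 1.
π_1 = 0.4·π_1 + 0.25·π_2 + 0.4·π_3
π_2 = 0.2·π_1 + 0.3·π_2 + 0.3·π_3
Solving with the normalization constraint gives π = (0.3604, 0.2640, 0.3756).
So the stationary probability of Flat is 0.2640.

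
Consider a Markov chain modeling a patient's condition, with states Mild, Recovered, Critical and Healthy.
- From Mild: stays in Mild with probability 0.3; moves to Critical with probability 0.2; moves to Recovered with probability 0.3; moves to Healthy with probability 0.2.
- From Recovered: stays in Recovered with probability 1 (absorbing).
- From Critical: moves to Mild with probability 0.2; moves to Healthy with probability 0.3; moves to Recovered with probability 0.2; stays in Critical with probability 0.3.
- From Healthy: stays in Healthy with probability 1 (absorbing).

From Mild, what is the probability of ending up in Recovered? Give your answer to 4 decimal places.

0.5556

Let h(s) be the probability of absorption at Recovered starting from transient state s. Then h(Recovered) = 1 and h(Healthy) = 0. By first-step analysis:
h(Mild) = 0.3·h(Mild) + 0.3·1 + 0.2·h(Critical) + 0.2·0
h(Critical) = 0.2·h(Mild) + 0.2·1 + 0.3·h(Critical) + 0.3·0
Solving: h(Mild) = 0.5556, h(Critical) = 0.4444.
Starting from Mild, the probability is 0.5556.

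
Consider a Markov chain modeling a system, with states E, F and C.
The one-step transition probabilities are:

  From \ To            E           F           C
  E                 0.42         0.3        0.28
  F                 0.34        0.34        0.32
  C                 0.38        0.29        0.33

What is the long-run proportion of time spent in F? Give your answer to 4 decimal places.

Let the stationary distribution be π with π = πP and π_1 + π_2 + π_3 = 1.
π_1 = 0.42·π_1 + 0.34·π_2 + 0.38·π_3
π_2 = 0.3·π_1 + 0.34·π_2 + 0.29·π_3
Solving with the normalization constraint gives π = (0.3829, 0.3093, 0.3078).
So the stationary probability of F is 0.3093.

0.3093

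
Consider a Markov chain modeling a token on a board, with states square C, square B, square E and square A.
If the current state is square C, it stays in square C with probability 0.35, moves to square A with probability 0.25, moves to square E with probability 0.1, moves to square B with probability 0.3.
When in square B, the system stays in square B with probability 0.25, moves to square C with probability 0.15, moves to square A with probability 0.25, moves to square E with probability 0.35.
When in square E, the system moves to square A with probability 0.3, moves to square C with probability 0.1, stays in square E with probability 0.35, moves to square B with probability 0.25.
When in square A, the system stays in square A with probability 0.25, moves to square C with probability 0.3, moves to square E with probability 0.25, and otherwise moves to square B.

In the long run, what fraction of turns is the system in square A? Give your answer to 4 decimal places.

0.2634

Let the stationary distribution be π with π = πP and π_1 + π_2 + π_3 + π_4 = 1.
π_1 = 0.35·π_1 + 0.15·π_2 + 0.1·π_3 + 0.3·π_4
π_2 = 0.3·π_1 + 0.25·π_2 + 0.25·π_3 + 0.2·π_4
π_3 = 0.1·π_1 + 0.35·π_2 + 0.35·π_3 + 0.25·π_4
Solving with the normalization constraint gives π = (0.2201, 0.2478, 0.2686, 0.2634).
So the stationary probability of square A is 0.2634.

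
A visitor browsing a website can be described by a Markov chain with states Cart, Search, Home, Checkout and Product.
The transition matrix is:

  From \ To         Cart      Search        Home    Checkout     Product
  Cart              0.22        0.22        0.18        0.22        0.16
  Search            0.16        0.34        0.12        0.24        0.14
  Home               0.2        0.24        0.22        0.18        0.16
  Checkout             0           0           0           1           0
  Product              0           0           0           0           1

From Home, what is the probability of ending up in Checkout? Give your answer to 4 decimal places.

Let h(s) be the probability of absorption at Checkout starting from transient state s. Then h(Checkout) = 1 and h(Product) = 0. By first-step analysis:
h(Cart) = 0.22·h(Cart) + 0.22·h(Search) + 0.18·h(Home) + 0.22·1 + 0.16·0
h(Search) = 0.16·h(Cart) + 0.34·h(Search) + 0.12·h(Home) + 0.24·1 + 0.14·0
h(Home) = 0.2·h(Cart) + 0.24·h(Search) + 0.22·h(Home) + 0.18·1 + 0.16·0
Solving: h(Cart) = 0.5848, h(Search) = 0.6087, h(Home) = 0.5680.
Starting from Home, the probability is 0.5680.

0.5680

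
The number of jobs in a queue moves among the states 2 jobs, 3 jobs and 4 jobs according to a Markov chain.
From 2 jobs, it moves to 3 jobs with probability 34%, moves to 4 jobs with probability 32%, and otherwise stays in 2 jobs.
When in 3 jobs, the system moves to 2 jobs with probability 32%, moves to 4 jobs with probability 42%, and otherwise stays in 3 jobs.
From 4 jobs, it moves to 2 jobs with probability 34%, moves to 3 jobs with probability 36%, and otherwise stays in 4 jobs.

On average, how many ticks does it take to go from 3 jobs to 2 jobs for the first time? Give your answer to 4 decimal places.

3.0534

Let t(s) be the expected number of ticks to first reach 2 jobs from state s, with t(2 jobs) = 0. Conditioning on the first tick:
t(3 jobs) = 1 + 0.26·t(3 jobs) + 0.42·t(4 jobs)
t(4 jobs) = 1 + 0.36·t(3 jobs) + 0.3·t(4 jobs)
Solving: t(3 jobs) = 3.0534, t(4 jobs) = 2.9989.
Expected ticks from 3 jobs to 2 jobs: 3.0534.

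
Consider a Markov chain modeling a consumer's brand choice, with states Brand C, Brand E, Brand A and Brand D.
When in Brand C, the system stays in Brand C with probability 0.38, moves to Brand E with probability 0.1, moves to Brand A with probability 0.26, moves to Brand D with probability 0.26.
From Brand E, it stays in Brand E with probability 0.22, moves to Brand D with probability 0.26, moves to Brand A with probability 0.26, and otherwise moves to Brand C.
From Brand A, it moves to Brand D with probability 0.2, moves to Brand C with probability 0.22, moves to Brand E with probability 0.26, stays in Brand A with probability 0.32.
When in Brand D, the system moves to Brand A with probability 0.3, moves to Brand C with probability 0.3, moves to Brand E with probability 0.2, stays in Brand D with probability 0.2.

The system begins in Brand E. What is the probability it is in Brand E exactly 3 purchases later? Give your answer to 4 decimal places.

0.1919

Propagate the distribution vector 3 purchases from Brand E.
After 0 purchases: (0.0000, 1.0000, 0.0000, 0.0000)
After 1 purchase: (0.2600, 0.2200, 0.2600, 0.2600)
After 2 purchases: (0.2912, 0.1940, 0.2860, 0.2288)
After 3 purchases: (0.2927, 0.1919, 0.2863, 0.2291)
P(in Brand E after 3 purchases) = 0.1919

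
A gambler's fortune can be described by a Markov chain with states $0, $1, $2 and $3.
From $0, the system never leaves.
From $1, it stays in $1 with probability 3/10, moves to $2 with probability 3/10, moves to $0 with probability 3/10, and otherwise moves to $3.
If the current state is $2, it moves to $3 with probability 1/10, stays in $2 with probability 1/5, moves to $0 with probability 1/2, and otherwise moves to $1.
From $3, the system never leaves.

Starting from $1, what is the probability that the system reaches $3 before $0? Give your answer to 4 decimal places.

0.2200

Let h(s) be the probability of absorption at $3 starting from transient state s. Then h($3) = 1 and h($0) = 0. By first-step analysis:
h($1) = 0.3·0 + 0.3·h($1) + 0.3·h($2) + 0.1·1
h($2) = 0.5·0 + 0.2·h($1) + 0.2·h($2) + 0.1·1
Solving: h($1) = 0.2200, h($2) = 0.1800.
Starting from $1, the probability is 0.2200.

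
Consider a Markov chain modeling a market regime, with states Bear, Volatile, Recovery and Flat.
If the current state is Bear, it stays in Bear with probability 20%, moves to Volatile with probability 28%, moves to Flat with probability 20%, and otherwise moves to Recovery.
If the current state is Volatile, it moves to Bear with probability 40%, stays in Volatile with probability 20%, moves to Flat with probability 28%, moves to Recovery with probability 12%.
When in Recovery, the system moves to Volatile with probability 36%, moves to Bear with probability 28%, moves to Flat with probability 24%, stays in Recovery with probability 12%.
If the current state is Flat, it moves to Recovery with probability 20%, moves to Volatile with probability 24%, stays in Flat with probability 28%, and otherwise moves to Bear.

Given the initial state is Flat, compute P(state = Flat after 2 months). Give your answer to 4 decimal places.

Propagate the distribution vector 2 months from Flat.
After 0 months: (0.0000, 0.0000, 0.0000, 1.0000)
After 1 month: (0.2800, 0.2400, 0.2000, 0.2800)
After 2 months: (0.2864, 0.2656, 0.1984, 0.2496)
P(in Flat after 2 months) = 0.2496

0.2496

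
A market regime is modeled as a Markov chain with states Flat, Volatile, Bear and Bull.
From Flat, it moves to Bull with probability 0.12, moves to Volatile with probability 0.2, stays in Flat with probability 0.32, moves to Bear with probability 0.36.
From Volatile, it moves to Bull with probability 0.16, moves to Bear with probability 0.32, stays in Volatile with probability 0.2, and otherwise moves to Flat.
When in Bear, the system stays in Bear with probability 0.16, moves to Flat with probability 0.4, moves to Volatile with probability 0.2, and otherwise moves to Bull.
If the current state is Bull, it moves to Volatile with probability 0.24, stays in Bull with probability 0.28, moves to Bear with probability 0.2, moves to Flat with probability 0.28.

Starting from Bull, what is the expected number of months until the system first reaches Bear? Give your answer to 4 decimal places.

3.6439

Let t(s) be the expected number of months to first reach Bear from state s, with t(Bear) = 0. Conditioning on the first month:
t(Flat) = 1 + 0.32·t(Flat) + 0.2·t(Volatile) + 0.12·t(Bull)
t(Volatile) = 1 + 0.32·t(Flat) + 0.2·t(Volatile) + 0.16·t(Bull)
t(Bull) = 1 + 0.28·t(Flat) + 0.24·t(Volatile) + 0.28·t(Bull)
Solving: t(Flat) = 3.0550, t(Volatile) = 3.2008, t(Bull) = 3.6439.
Expected months from Bull to Bear: 3.6439.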